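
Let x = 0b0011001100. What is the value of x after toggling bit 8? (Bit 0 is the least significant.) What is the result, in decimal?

460

x = 0011001100
bit 8 is currently 0; toggle it via x ^ (1 << 8) = x ^ 256
→ 0111001100 = 460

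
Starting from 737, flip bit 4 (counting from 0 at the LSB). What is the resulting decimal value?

753

x = 001011100001
bit 4 is currently 0; toggle it via x ^ (1 << 4) = x ^ 16
→ 001011110001 = 753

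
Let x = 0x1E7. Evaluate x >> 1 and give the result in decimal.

0x1E7 = 111100111
shift right by 1 → 011110011 = 243
(equivalently, floor(487 / 2))

243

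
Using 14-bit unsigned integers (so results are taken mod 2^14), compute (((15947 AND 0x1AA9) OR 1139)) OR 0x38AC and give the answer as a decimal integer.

16127

15947 = 11111001001011
0x1AA9 = 01101010101001
→ AND → 01101000001001 = 6665
1139 = 00010001110011
→ OR → 01111001111011 = 7803
0x38AC = 11100010101100
→ OR → 11111011111111 = 16127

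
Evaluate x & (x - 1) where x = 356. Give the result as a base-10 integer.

x = 101100100 = 356
x - 1 = 101100011
AND   = 101100000 = 352
(x & (x - 1) clears the lowest set bit of x.)

352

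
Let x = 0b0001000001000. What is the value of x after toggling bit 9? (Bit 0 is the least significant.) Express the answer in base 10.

x = 0001000001000
bit 9 is currently 1; toggle it via x ^ (1 << 9) = x ^ 512
→ 0000000001000 = 8

8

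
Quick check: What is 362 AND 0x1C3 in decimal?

322

362 = 101101010
0x1C3 = 111000011
AND → 101000010 = 322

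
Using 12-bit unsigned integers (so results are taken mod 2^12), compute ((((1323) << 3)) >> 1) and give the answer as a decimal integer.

1323 = 010100101011
→ << 3 (mod 2^12) → 100101011000 = 2392
→ >> 1 → 010010101100 = 1196

1196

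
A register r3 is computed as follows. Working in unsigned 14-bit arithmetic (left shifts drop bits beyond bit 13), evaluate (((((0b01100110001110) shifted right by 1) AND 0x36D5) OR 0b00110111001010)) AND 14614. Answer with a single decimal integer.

0b01100110001110 = 01100110001110
→ shifted right by 1 → 00110011000111 = 3271
0x36D5 = 11011011010101
→ AND → 00010011000101 = 1221
0b00110111001010 = 00110111001010
→ OR → 00110111001111 = 3535
14614 = 11100100010110
→ AND → 00100100000110 = 2310

2310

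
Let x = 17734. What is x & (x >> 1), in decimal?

x = 100010101000110 = 17734
x>>1 = 010001010100011
AND  = 000000000000010 = 2
(x & (x >> 1) has a 1 wherever x has two consecutive 1 bits.)

2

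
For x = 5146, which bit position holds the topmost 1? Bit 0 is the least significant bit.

12

5146 = 1010000011010
The topmost 1 is at position 12 (since 2^12 = 4096 ≤ 5146 < 8192).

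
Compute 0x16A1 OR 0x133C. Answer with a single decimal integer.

6077

0x16A1 = 1011010100001
0x133C = 1001100111100
 OR → 1011110111101 = 6077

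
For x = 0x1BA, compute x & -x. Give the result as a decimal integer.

2

x = 110111010 = 442
-x (two's complement) = …001000110
AND   = 000000010 = 2
(x & -x isolates the lowest set bit of x.)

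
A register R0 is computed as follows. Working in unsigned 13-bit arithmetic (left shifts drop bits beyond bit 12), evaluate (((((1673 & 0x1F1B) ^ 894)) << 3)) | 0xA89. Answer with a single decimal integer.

3001

1673 = 0011010001001
0x1F1B = 1111100011011
→ & → 0011000001001 = 1545
894 = 0001101111110
→ ^ → 0010101110111 = 1399
→ << 3 (mod 2^13) → 0101110111000 = 3000
0xA89 = 0101010001001
→ | → 0101110111001 = 3001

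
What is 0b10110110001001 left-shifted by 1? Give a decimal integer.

x = 010110110001001
shift left by 1 → 101101100010010 = 23314
(equivalently, 11657 × 2^1 = 11657 × 2)

23314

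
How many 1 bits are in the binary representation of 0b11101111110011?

11

n = 11101111110011
Count the 1s: 1 + 1 + 1 + 1 + 1 + 1 + 1 + 1 + 1 + 1 + 1 = 11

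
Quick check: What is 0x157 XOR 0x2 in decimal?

341

0x157 = 101010111
0x2 = 000000010
XOR → 101010101 = 341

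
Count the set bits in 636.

6

636 = 1001111100
Count the 1s: 1 + 1 + 1 + 1 + 1 + 1 = 6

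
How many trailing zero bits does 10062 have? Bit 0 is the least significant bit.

10062 = 10011101001110
Trailing zeros: 1, so the lowest set bit is bit 1 (value 2).

1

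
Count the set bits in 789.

789 = 1100010101
Count the 1s: 1 + 1 + 1 + 1 + 1 = 5

5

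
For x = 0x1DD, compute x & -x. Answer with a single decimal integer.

1

x = 111011101 = 477
-x (two's complement) = …000100011
AND   = 000000001 = 1
(x & -x isolates the lowest set bit of x.)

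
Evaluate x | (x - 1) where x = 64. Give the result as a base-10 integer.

127

x = 1000000 = 64
x - 1 = 0111111
OR    = 1111111 = 127
(x | (x - 1) sets all bits below the lowest set bit.)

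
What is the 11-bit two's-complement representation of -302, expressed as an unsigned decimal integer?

1746

302 in 11 bits: 00100101110
Invert: 11011010001
Add 1:  11011010010 = 1746
(Check: 2^11 - 302 = 2048 - 302 = 1746.)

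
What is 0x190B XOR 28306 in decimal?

0x190B = 001100100001011
28306 = 110111010010010
XOR → 111011110011001 = 30617

30617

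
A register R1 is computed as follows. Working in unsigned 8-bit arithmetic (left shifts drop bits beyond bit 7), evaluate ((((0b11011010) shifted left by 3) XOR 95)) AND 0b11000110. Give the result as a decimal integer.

134

0b11011010 = 11011010
→ shifted left by 3 (mod 2^8) → 11010000 = 208
95 = 01011111
→ XOR → 10001111 = 143
0b11000110 = 11000110
→ AND → 10000110 = 134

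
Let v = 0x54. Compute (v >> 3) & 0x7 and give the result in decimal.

2

v = 000001010100
Shift right by 3: 000001010
Mask low 3 bits: 010 = 2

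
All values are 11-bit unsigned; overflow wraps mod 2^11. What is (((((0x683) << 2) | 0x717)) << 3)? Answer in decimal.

0x683 = 11010000011
→ << 2 (mod 2^11) → 01000001100 = 524
0x717 = 11100010111
→ | → 11100011111 = 1823
→ << 3 (mod 2^11) → 00011111000 = 248

248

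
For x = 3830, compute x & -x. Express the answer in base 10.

2

x = 111011110110 = 3830
-x (two's complement) = …000100001010
AND   = 000000000010 = 2
(x & -x isolates the lowest set bit of x.)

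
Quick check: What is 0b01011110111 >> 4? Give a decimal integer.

x = 1011110111
shift right by 4 → 0000101111 = 47
(equivalently, floor(759 / 16))

47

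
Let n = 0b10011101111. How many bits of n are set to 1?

n = 10011101111
Count the 1s: 1 + 1 + 1 + 1 + 1 + 1 + 1 + 1 = 8

8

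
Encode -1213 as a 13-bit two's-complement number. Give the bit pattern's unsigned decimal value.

1213 in 13 bits: 0010010111101
Invert: 1101101000010
Add 1:  1101101000011 = 6979
(Check: 2^13 - 1213 = 8192 - 1213 = 6979.)

6979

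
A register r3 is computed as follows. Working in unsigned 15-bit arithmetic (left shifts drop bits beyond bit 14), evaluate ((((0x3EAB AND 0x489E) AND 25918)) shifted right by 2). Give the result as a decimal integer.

0x3EAB = 011111010101011
0x489E = 100100010011110
→ AND → 000100010001010 = 2186
25918 = 110010100111110
→ AND → 000000000001010 = 10
→ shifted right by 2 → 000000000000010 = 2

2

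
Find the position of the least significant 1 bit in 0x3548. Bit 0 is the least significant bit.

3

0x3548 = 11010101001000
Trailing zeros: 3, so the lowest set bit is bit 3 (value 8).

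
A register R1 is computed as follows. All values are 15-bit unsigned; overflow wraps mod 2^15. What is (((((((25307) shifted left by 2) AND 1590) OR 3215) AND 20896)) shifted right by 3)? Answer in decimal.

25307 = 110001011011011
→ shifted left by 2 (mod 2^15) → 000101101101100 = 2924
1590 = 000011000110110
→ AND → 000001000100100 = 548
3215 = 000110010001111
→ OR → 000111010101111 = 3759
20896 = 101000110100000
→ AND → 000000010100000 = 160
→ shifted right by 3 → 000000000010100 = 20

20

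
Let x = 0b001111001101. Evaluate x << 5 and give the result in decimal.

31136

x = 000001111001101
shift left by 5 → 111100110100000 = 31136
(equivalently, 973 × 2^5 = 973 × 32)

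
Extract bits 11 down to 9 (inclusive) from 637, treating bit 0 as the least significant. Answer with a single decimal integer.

v = 0001001111101
Shift right by 9: 0001
Mask low 3 bits: 001 = 1

1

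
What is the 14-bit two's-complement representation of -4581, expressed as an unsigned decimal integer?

4581 in 14 bits: 01000111100101
Invert: 10111000011010
Add 1:  10111000011011 = 11803
(Check: 2^14 - 4581 = 16384 - 4581 = 11803.)

11803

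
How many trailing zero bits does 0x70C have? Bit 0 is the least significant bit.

2

0x70C = 11100001100
Trailing zeros: 2, so the lowest set bit is bit 2 (value 4).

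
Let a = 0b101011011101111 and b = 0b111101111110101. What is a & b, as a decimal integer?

a = 101011011101111
b = 111101111110101
AND → 101001011100101 = 21221

21221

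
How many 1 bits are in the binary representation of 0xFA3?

8

0xFA3 = 111110100011
Count the 1s: 1 + 1 + 1 + 1 + 1 + 1 + 1 + 1 = 8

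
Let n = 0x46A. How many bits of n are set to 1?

0x46A = 10001101010
Count the 1s: 1 + 1 + 1 + 1 + 1 = 5

5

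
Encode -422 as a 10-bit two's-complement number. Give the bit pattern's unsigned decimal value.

602

422 in 10 bits: 0110100110
Invert: 1001011001
Add 1:  1001011010 = 602
(Check: 2^10 - 422 = 1024 - 422 = 602.)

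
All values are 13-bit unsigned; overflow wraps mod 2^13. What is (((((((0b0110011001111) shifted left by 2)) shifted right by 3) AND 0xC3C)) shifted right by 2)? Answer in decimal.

0b0110011001111 = 0110011001111
→ shifted left by 2 (mod 2^13) → 1001100111100 = 4924
→ shifted right by 3 → 0001001100111 = 615
0xC3C = 0110000111100
→ AND → 0000000100100 = 36
→ shifted right by 2 → 0000000001001 = 9

9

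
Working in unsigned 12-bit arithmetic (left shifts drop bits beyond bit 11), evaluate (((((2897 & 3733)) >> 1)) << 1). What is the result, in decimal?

2897 = 101101010001
3733 = 111010010101
→ & → 101000010001 = 2577
→ >> 1 → 010100001000 = 1288
→ << 1 (mod 2^12) → 101000010000 = 2576

2576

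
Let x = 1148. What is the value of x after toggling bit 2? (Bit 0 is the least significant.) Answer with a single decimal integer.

1144

x = 010001111100
bit 2 is currently 1; toggle it via x ^ (1 << 2) = x ^ 4
→ 010001111000 = 1144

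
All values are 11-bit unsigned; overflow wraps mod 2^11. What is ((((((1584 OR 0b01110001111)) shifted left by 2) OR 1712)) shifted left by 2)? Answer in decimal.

1584 = 11000110000
0b01110001111 = 01110001111
→ OR → 11110111111 = 1983
→ shifted left by 2 (mod 2^11) → 11011111100 = 1788
1712 = 11010110000
→ OR → 11011111100 = 1788
→ shifted left by 2 (mod 2^11) → 01111110000 = 1008

1008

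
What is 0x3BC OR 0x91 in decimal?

957

0x3BC = 1110111100
0x91 = 0010010001
 OR → 1110111101 = 957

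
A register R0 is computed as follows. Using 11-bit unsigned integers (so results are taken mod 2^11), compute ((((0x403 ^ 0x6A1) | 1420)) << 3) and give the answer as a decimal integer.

0x403 = 10000000011
0x6A1 = 11010100001
→ ^ → 01010100010 = 674
1420 = 10110001100
→ | → 11110101110 = 1966
→ << 3 (mod 2^11) → 10101110000 = 1392

1392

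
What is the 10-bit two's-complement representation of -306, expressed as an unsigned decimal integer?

306 in 10 bits: 0100110010
Invert: 1011001101
Add 1:  1011001110 = 718
(Check: 2^10 - 306 = 1024 - 306 = 718.)

718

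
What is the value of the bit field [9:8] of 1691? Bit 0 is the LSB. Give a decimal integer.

v = 11010011011
Shift right by 8: 110
Mask low 2 bits: 10 = 2

2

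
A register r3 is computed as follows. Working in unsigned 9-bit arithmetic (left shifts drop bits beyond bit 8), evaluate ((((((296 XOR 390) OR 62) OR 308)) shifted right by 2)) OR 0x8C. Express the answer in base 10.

296 = 100101000
390 = 110000110
→ XOR → 010101110 = 174
62 = 000111110
→ OR → 010111110 = 190
308 = 100110100
→ OR → 110111110 = 446
→ shifted right by 2 → 001101111 = 111
0x8C = 010001100
→ OR → 011101111 = 239

239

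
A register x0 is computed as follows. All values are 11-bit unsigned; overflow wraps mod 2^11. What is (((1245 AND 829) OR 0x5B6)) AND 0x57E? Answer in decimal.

1245 = 10011011101
829 = 01100111101
→ AND → 00000011101 = 29
0x5B6 = 10110110110
→ OR → 10110111111 = 1471
0x57E = 10101111110
→ AND → 10100111110 = 1342

1342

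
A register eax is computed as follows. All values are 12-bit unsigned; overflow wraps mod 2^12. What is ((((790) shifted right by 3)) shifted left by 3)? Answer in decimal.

784

790 = 001100010110
→ shifted right by 3 → 000001100010 = 98
→ shifted left by 3 (mod 2^12) → 001100010000 = 784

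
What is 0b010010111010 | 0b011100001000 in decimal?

a = 10010111010
b = 11100001000
 OR → 11110111010 = 1978

1978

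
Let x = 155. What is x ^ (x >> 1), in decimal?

x = 10011011 = 155
x>>1 = 01001101
XOR  = 11010110 = 214
(x ^ (x >> 1) gives the standard binary-reflected Gray code of x.)

214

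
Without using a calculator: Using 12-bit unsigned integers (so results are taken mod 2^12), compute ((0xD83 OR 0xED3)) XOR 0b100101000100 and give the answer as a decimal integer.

1687

0xD83 = 110110000011
0xED3 = 111011010011
→ OR → 111111010011 = 4051
0b100101000100 = 100101000100
→ XOR → 011010010111 = 1687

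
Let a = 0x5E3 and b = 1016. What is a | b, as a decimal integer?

2043

0x5E3 = 10111100011
1016 = 01111111000
 OR → 11111111011 = 2043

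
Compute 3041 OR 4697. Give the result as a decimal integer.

7161

3041 = 0101111100001
4697 = 1001001011001
 OR → 1101111111001 = 7161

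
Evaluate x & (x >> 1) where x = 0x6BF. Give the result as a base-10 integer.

543

x = 11010111111 = 1727
x>>1 = 01101011111
AND  = 01000011111 = 543
(x & (x >> 1) has a 1 wherever x has two consecutive 1 bits.)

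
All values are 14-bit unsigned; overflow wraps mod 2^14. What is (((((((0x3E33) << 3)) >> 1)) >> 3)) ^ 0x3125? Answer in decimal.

12860

0x3E33 = 11111000110011
→ << 3 (mod 2^14) → 11000110011000 = 12696
→ >> 1 → 01100011001100 = 6348
→ >> 3 → 00001100011001 = 793
0x3125 = 11000100100101
→ ^ → 11001000111100 = 12860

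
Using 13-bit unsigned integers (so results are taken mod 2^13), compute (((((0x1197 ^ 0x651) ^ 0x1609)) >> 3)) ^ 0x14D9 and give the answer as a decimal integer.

5344

0x1197 = 1000110010111
0x651 = 0011001010001
→ ^ → 1011111000110 = 6086
0x1609 = 1011000001001
→ ^ → 0000111001111 = 463
→ >> 3 → 0000000111001 = 57
0x14D9 = 1010011011001
→ ^ → 1010011100000 = 5344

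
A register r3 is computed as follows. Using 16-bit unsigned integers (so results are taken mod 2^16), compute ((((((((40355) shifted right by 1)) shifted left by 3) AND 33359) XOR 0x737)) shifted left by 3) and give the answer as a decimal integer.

40355 = 1001110110100011
→ shifted right by 1 → 0100111011010001 = 20177
→ shifted left by 3 (mod 2^16) → 0111011010001000 = 30344
33359 = 1000001001001111
→ AND → 0000001000001000 = 520
0x737 = 0000011100110111
→ XOR → 0000010100111111 = 1343
→ shifted left by 3 (mod 2^16) → 0010100111111000 = 10744

10744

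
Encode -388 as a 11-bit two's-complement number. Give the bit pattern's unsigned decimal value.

388 in 11 bits: 00110000100
Invert: 11001111011
Add 1:  11001111100 = 1660
(Check: 2^11 - 388 = 2048 - 388 = 1660.)

1660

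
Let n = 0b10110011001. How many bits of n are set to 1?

n = 10110011001
Count the 1s: 1 + 1 + 1 + 1 + 1 + 1 = 6

6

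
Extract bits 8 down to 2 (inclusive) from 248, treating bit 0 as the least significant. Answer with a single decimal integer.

62

v = 0011111000
Shift right by 2: 00111110
Mask low 7 bits: 0111110 = 62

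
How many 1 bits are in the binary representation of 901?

5

901 = 1110000101
Count the 1s: 1 + 1 + 1 + 1 + 1 = 5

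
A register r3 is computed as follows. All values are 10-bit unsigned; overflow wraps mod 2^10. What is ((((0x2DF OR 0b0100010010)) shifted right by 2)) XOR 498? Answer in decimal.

261

0x2DF = 1011011111
0b0100010010 = 0100010010
→ OR → 1111011111 = 991
→ shifted right by 2 → 0011110111 = 247
498 = 0111110010
→ XOR → 0100000101 = 261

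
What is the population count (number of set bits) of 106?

4

106 = 1101010
Count the 1s: 1 + 1 + 1 + 1 = 4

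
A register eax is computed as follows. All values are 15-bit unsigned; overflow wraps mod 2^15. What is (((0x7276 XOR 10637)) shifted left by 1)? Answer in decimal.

14326

0x7276 = 111001001110110
10637 = 010100110001101
→ XOR → 101101111111011 = 23547
→ shifted left by 1 (mod 2^15) → 011011111110110 = 14326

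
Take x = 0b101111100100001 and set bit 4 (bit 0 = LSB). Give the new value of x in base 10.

24369

x = 101111100100001
bit 4 is currently 0; set it via x | (1 << 4) = x | 16
→ 101111100110001 = 24369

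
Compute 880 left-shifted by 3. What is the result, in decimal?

7040

880 = 0001101110000
shift left by 3 → 1101110000000 = 7040
(equivalently, 880 × 2^3 = 880 × 8)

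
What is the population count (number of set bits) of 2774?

7

2774 = 101011010110
Count the 1s: 1 + 1 + 1 + 1 + 1 + 1 + 1 = 7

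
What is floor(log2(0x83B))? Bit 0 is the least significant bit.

0x83B = 100000111011
The topmost 1 is at position 11 (since 2^11 = 2048 ≤ 2107 < 4096).

11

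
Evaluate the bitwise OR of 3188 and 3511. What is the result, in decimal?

3575

3188 = 110001110100
3511 = 110110110111
 OR → 110111110111 = 3575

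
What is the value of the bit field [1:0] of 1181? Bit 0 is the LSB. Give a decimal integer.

1

v = 10010011101
Shift right by 0: 10010011101
Mask low 2 bits: 01 = 1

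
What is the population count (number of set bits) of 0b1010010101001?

6

n = 1010010101001
Count the 1s: 1 + 1 + 1 + 1 + 1 + 1 = 6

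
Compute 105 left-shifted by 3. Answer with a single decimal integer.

105 = 0001101001
shift left by 3 → 1101001000 = 840
(equivalently, 105 × 2^3 = 105 × 8)

840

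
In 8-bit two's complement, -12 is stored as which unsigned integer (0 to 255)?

244

12 in 8 bits: 00001100
Invert: 11110011
Add 1:  11110100 = 244
(Check: 2^8 - 12 = 256 - 12 = 244.)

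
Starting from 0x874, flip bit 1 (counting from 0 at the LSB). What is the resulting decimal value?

2166

x = 100001110100
bit 1 is currently 0; toggle it via x ^ (1 << 1) = x ^ 2
→ 100001110110 = 2166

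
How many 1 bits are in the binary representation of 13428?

13428 = 11010001110100
Count the 1s: 1 + 1 + 1 + 1 + 1 + 1 + 1 = 7

7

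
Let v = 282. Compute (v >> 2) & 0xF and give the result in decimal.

6

v = 000100011010
Shift right by 2: 0001000110
Mask low 4 bits: 0110 = 6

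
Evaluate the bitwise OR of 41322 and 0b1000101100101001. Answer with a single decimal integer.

43883

41322 = 1010000101101010
b = 1000101100101001
 OR → 1010101101101011 = 43883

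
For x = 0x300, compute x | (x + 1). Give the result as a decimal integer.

769

x = 1100000000 = 768
x + 1 = 1100000001
OR    = 1100000001 = 769
(x | (x + 1) sets the lowest cleared bit.)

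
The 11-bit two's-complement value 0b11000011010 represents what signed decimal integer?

pattern = 11000011010 (MSB is 1 ⇒ negative)
Invert: 00111100101, add 1 → 00111100110 = 486, so the value is -486.
(Equivalently: 1562 - 2^11 = 1562 - 2048 = -486.)

-486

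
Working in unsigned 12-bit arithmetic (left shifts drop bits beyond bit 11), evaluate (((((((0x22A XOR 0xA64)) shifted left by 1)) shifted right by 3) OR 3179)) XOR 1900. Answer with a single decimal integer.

2839

0x22A = 001000101010
0xA64 = 101001100100
→ XOR → 100001001110 = 2126
→ shifted left by 1 (mod 2^12) → 000010011100 = 156
→ shifted right by 3 → 000000010011 = 19
3179 = 110001101011
→ OR → 110001111011 = 3195
1900 = 011101101100
→ XOR → 101100010111 = 2839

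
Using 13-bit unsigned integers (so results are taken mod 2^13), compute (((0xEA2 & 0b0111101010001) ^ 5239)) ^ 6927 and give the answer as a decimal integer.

0xEA2 = 0111010100010
0b0111101010001 = 0111101010001
→ & → 0111000000000 = 3584
5239 = 1010001110111
→ ^ → 1101001110111 = 6775
6927 = 1101100001111
→ ^ → 0000101111000 = 376

376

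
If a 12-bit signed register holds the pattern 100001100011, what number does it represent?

pattern = 100001100011 (MSB is 1 ⇒ negative)
Invert: 011110011100, add 1 → 011110011101 = 1949, so the value is -1949.
(Equivalently: 2147 - 2^12 = 2147 - 4096 = -1949.)

-1949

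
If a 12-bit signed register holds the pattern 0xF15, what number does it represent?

pattern = 111100010101 (MSB is 1 ⇒ negative)
Invert: 000011101010, add 1 → 000011101011 = 235, so the value is -235.
(Equivalently: 3861 - 2^12 = 3861 - 4096 = -235.)

-235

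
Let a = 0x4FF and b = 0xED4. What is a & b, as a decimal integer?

0x4FF = 010011111111
0xED4 = 111011010100
AND → 010011010100 = 1236

1236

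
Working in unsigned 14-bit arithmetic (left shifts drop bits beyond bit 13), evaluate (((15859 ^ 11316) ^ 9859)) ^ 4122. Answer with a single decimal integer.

15859 = 11110111110011
11316 = 10110000110100
→ ^ → 01000111000111 = 4551
9859 = 10011010000011
→ ^ → 11011101000100 = 14148
4122 = 01000000011010
→ ^ → 10011101011110 = 10078

10078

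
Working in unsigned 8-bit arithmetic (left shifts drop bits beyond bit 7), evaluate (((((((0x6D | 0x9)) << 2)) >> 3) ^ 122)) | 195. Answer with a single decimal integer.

0x6D = 01101101
0x9 = 00001001
→ | → 01101101 = 109
→ << 2 (mod 2^8) → 10110100 = 180
→ >> 3 → 00010110 = 22
122 = 01111010
→ ^ → 01101100 = 108
195 = 11000011
→ | → 11101111 = 239

239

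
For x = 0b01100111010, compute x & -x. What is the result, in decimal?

x = 1100111010 = 826
-x (two's complement) = …0011000110
AND   = 0000000010 = 2
(x & -x isolates the lowest set bit of x.)

2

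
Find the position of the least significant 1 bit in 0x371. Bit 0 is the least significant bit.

0

0x371 = 1101110001
Trailing zeros: 0, so the lowest set bit is bit 0 (value 1).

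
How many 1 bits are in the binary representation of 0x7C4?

6

0x7C4 = 11111000100
Count the 1s: 1 + 1 + 1 + 1 + 1 + 1 = 6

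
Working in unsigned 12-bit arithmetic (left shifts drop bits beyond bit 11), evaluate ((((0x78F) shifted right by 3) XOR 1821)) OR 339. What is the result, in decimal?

0x78F = 011110001111
→ shifted right by 3 → 000011110001 = 241
1821 = 011100011101
→ XOR → 011111101100 = 2028
339 = 000101010011
→ OR → 011111111111 = 2047

2047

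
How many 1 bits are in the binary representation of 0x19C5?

7

0x19C5 = 1100111000101
Count the 1s: 1 + 1 + 1 + 1 + 1 + 1 + 1 = 7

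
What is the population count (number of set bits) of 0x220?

0x220 = 1000100000
Count the 1s: 1 + 1 = 2

2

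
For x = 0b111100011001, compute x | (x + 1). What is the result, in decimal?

x = 111100011001 = 3865
x + 1 = 111100011010
OR    = 111100011011 = 3867
(x | (x + 1) sets the lowest cleared bit.)

3867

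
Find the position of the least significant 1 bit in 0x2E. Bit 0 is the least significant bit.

1

0x2E = 101110
Trailing zeros: 1, so the lowest set bit is bit 1 (value 2).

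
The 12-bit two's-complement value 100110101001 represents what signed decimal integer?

-1623

pattern = 100110101001 (MSB is 1 ⇒ negative)
Invert: 011001010110, add 1 → 011001010111 = 1623, so the value is -1623.
(Equivalently: 2473 - 2^12 = 2473 - 4096 = -1623.)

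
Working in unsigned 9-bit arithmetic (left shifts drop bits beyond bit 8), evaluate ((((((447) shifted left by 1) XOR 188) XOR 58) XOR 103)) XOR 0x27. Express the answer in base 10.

440

447 = 110111111
→ shifted left by 1 (mod 2^9) → 101111110 = 382
188 = 010111100
→ XOR → 111000010 = 450
58 = 000111010
→ XOR → 111111000 = 504
103 = 001100111
→ XOR → 110011111 = 415
0x27 = 000100111
→ XOR → 110111000 = 440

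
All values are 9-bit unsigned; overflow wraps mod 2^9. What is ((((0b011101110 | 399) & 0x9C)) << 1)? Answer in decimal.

0b011101110 = 011101110
399 = 110001111
→ | → 111101111 = 495
0x9C = 010011100
→ & → 010001100 = 140
→ << 1 (mod 2^9) → 100011000 = 280

280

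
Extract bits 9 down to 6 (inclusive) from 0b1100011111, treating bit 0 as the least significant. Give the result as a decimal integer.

v = 1100011111
Shift right by 6: 1100
Mask low 4 bits: 1100 = 12

12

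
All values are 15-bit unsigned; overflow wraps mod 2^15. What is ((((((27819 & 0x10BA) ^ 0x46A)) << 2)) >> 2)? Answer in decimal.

1216

27819 = 110110010101011
0x10BA = 001000010111010
→ & → 000000010101010 = 170
0x46A = 000010001101010
→ ^ → 000010011000000 = 1216
→ << 2 (mod 2^15) → 001001100000000 = 4864
→ >> 2 → 000010011000000 = 1216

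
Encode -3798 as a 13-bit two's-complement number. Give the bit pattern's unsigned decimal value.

3798 in 13 bits: 0111011010110
Invert: 1000100101001
Add 1:  1000100101010 = 4394
(Check: 2^13 - 3798 = 8192 - 3798 = 4394.)

4394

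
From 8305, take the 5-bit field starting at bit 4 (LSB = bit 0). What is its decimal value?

v = 10000001110001
Shift right by 4: 1000000111
Mask low 5 bits: 00111 = 7

7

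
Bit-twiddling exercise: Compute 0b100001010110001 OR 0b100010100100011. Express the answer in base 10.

a = 100001010110001
b = 100010100100011
 OR → 100011110110011 = 18355

18355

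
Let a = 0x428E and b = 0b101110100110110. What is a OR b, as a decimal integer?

0x428E = 100001010001110
b = 101110100110110
 OR → 101111110111110 = 24510

24510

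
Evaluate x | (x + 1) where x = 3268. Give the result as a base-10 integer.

x = 110011000100 = 3268
x + 1 = 110011000101
OR    = 110011000101 = 3269
(x | (x + 1) sets the lowest cleared bit.)

3269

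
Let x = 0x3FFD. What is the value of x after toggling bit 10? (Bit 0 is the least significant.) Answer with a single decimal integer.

x = 11111111111101
bit 10 is currently 1; toggle it via x ^ (1 << 10) = x ^ 1024
→ 11101111111101 = 15357

15357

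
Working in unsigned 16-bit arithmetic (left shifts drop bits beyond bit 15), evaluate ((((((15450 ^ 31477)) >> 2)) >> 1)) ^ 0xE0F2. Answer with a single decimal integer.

15450 = 0011110001011010
31477 = 0111101011110101
→ ^ → 0100011010101111 = 18095
→ >> 2 → 0001000110101011 = 4523
→ >> 1 → 0000100011010101 = 2261
0xE0F2 = 1110000011110010
→ ^ → 1110100000100111 = 59431

59431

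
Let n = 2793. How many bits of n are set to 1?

2793 = 101011101001
Count the 1s: 1 + 1 + 1 + 1 + 1 + 1 + 1 = 7

7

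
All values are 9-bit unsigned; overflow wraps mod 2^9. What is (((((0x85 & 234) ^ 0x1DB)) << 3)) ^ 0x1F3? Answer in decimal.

299

0x85 = 010000101
234 = 011101010
→ & → 010000000 = 128
0x1DB = 111011011
→ ^ → 101011011 = 347
→ << 3 (mod 2^9) → 011011000 = 216
0x1F3 = 111110011
→ ^ → 100101011 = 299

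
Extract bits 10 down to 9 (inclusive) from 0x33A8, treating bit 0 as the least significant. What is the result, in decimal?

1

v = 011001110101000
Shift right by 9: 011001
Mask low 2 bits: 01 = 1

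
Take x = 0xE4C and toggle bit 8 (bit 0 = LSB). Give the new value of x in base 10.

x = 0111001001100
bit 8 is currently 0; toggle it via x ^ (1 << 8) = x ^ 256
→ 0111101001100 = 3916

3916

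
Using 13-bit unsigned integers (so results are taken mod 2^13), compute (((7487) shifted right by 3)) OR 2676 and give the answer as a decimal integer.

7487 = 1110100111111
→ shifted right by 3 → 0001110100111 = 935
2676 = 0101001110100
→ OR → 0101111110111 = 3063

3063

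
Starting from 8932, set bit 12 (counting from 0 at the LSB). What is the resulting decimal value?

13028

x = 0010001011100100
bit 12 is currently 0; set it via x | (1 << 12) = x | 4096
→ 0011001011100100 = 13028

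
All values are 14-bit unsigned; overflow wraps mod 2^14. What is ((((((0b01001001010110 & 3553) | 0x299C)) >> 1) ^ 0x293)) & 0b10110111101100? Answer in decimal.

0b01001001010110 = 01001001010110
3553 = 00110111100001
→ & → 00000001000000 = 64
0x299C = 10100110011100
→ | → 10100111011100 = 10716
→ >> 1 → 01010011101110 = 5358
0x293 = 00001010010011
→ ^ → 01011001111101 = 5757
0b10110111101100 = 10110111101100
→ & → 00010001101100 = 1132

1132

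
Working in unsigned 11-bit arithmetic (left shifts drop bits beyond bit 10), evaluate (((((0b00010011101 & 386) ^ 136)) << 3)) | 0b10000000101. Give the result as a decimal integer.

1093

0b00010011101 = 00010011101
386 = 00110000010
→ & → 00010000000 = 128
136 = 00010001000
→ ^ → 00000001000 = 8
→ << 3 (mod 2^11) → 00001000000 = 64
0b10000000101 = 10000000101
→ | → 10001000101 = 1093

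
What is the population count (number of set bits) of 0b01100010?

n = 1100010
Count the 1s: 1 + 1 + 1 = 3

3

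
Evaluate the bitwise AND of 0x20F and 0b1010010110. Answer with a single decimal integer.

0x20F = 1000001111
b = 1010010110
AND → 1000000110 = 518

518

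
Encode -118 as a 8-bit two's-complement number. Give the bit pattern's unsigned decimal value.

138

118 in 8 bits: 01110110
Invert: 10001001
Add 1:  10001010 = 138
(Check: 2^8 - 118 = 256 - 118 = 138.)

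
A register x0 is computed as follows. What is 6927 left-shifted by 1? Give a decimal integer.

13854

6927 = 01101100001111
shift left by 1 → 11011000011110 = 13854
(equivalently, 6927 × 2^1 = 6927 × 2)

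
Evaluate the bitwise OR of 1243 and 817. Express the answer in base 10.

2043

1243 = 10011011011
817 = 01100110001
 OR → 11111111011 = 2043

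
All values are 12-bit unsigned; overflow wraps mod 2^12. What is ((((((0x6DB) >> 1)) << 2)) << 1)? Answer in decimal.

0x6DB = 011011011011
→ >> 1 → 001101101101 = 877
→ << 2 (mod 2^12) → 110110110100 = 3508
→ << 1 (mod 2^12) → 101101101000 = 2920

2920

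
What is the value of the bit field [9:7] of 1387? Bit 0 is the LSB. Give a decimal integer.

v = 10101101011
Shift right by 7: 1010
Mask low 3 bits: 010 = 2

2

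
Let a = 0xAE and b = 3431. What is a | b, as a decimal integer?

0xAE = 000010101110
3431 = 110101100111
 OR → 110111101111 = 3567

3567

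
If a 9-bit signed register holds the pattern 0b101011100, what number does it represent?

pattern = 101011100 (MSB is 1 ⇒ negative)
Invert: 010100011, add 1 → 010100100 = 164, so the value is -164.
(Equivalently: 348 - 2^9 = 348 - 512 = -164.)

-164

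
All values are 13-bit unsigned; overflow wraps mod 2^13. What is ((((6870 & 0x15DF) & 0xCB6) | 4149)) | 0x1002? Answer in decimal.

6870 = 1101011010110
0x15DF = 1010111011111
→ & → 1000011010110 = 4310
0xCB6 = 0110010110110
→ & → 0000010010110 = 150
4149 = 1000000110101
→ | → 1000010110111 = 4279
0x1002 = 1000000000010
→ | → 1000010110111 = 4279

4279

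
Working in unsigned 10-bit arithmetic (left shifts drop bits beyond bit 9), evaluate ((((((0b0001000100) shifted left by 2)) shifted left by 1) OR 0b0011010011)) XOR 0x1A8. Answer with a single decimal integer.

859

0b0001000100 = 0001000100
→ shifted left by 2 (mod 2^10) → 0100010000 = 272
→ shifted left by 1 (mod 2^10) → 1000100000 = 544
0b0011010011 = 0011010011
→ OR → 1011110011 = 755
0x1A8 = 0110101000
→ XOR → 1101011011 = 859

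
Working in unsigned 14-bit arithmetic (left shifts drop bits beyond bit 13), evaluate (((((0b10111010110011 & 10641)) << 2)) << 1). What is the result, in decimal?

1160

0b10111010110011 = 10111010110011
10641 = 10100110010001
→ & → 10100010010001 = 10385
→ << 2 (mod 2^14) → 10001001000100 = 8772
→ << 1 (mod 2^14) → 00010010001000 = 1160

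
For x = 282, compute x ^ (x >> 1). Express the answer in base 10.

x = 100011010 = 282
x>>1 = 010001101
XOR  = 110010111 = 407
(x ^ (x >> 1) gives the standard binary-reflected Gray code of x.)

407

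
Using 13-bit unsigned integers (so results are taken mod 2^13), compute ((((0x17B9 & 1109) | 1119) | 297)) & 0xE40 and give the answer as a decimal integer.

0x17B9 = 1011110111001
1109 = 0010001010101
→ & → 0010000010001 = 1041
1119 = 0010001011111
→ | → 0010001011111 = 1119
297 = 0000100101001
→ | → 0010101111111 = 1407
0xE40 = 0111001000000
→ & → 0010001000000 = 1088

1088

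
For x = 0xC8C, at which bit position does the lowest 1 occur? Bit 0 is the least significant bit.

0xC8C = 110010001100
Trailing zeros: 2, so the lowest set bit is bit 2 (value 4).

2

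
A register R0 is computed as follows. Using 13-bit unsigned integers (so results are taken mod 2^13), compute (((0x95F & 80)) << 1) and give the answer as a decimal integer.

160

0x95F = 0100101011111
80 = 0000001010000
→ & → 0000001010000 = 80
→ << 1 (mod 2^13) → 0000010100000 = 160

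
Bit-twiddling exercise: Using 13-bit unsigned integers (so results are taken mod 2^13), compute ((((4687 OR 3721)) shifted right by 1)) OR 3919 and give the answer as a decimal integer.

3951

4687 = 1001001001111
3721 = 0111010001001
→ OR → 1111011001111 = 7887
→ shifted right by 1 → 0111101100111 = 3943
3919 = 0111101001111
→ OR → 0111101101111 = 3951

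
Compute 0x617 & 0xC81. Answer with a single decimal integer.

0x617 = 011000010111
0xC81 = 110010000001
AND → 010000000001 = 1025

1025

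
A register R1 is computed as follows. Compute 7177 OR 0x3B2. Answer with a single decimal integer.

7177 = 1110000001001
0x3B2 = 0001110110010
 OR → 1111110111011 = 8123

8123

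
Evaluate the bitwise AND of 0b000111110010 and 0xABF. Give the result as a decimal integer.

178

a = 000111110010
0xABF = 101010111111
AND → 000010110010 = 178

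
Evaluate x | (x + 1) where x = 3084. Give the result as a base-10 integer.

3085

x = 110000001100 = 3084
x + 1 = 110000001101
OR    = 110000001101 = 3085
(x | (x + 1) sets the lowest cleared bit.)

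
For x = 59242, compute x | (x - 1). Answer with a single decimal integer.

x = 1110011101101010 = 59242
x - 1 = 1110011101101001
OR    = 1110011101101011 = 59243
(x | (x - 1) sets all bits below the lowest set bit.)

59243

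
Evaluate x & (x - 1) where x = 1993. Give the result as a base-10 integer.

x = 11111001001 = 1993
x - 1 = 11111001000
AND   = 11111001000 = 1992
(x & (x - 1) clears the lowest set bit of x.)

1992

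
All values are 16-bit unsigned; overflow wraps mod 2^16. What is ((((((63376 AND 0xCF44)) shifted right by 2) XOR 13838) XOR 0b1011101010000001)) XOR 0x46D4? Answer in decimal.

63376 = 1111011110010000
0xCF44 = 1100111101000100
→ AND → 1100011100000000 = 50944
→ shifted right by 2 → 0011000111000000 = 12736
13838 = 0011011000001110
→ XOR → 0000011111001110 = 1998
0b1011101010000001 = 1011101010000001
→ XOR → 1011110101001111 = 48463
0x46D4 = 0100011011010100
→ XOR → 1111101110011011 = 64411

64411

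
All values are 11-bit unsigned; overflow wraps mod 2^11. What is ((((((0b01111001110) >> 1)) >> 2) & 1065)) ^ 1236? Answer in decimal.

0b01111001110 = 01111001110
→ >> 1 → 00111100111 = 487
→ >> 2 → 00001111001 = 121
1065 = 10000101001
→ & → 00000101001 = 41
1236 = 10011010100
→ ^ → 10011111101 = 1277

1277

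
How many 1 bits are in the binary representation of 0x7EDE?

0x7EDE = 111111011011110
Count the 1s: 1 + 1 + 1 + 1 + 1 + 1 + 1 + 1 + 1 + 1 + 1 + 1 = 12

12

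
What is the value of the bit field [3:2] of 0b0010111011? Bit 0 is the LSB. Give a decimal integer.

2

v = 0010111011
Shift right by 2: 00101110
Mask low 2 bits: 10 = 2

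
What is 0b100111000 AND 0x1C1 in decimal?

a = 100111000
0x1C1 = 111000001
AND → 100000000 = 256

256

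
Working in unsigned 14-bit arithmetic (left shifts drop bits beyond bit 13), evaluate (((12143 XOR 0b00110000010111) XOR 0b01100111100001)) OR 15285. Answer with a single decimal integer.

15293

12143 = 10111101101111
0b00110000010111 = 00110000010111
→ XOR → 10001101111000 = 9080
0b01100111100001 = 01100111100001
→ XOR → 11101010011001 = 15001
15285 = 11101110110101
→ OR → 11101110111101 = 15293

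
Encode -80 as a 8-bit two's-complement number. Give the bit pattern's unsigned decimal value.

176

80 in 8 bits: 01010000
Invert: 10101111
Add 1:  10110000 = 176
(Check: 2^8 - 80 = 256 - 80 = 176.)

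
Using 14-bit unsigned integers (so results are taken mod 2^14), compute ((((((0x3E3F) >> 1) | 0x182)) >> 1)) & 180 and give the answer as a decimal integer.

132

0x3E3F = 11111000111111
→ >> 1 → 01111100011111 = 7967
0x182 = 00000110000010
→ | → 01111110011111 = 8095
→ >> 1 → 00111111001111 = 4047
180 = 00000010110100
→ & → 00000010000100 = 132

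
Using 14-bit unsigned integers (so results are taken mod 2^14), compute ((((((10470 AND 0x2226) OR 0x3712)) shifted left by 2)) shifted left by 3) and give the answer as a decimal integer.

10470 = 10100011100110
0x2226 = 10001000100110
→ AND → 10000000100110 = 8230
0x3712 = 11011100010010
→ OR → 11011100110110 = 14134
→ shifted left by 2 (mod 2^14) → 01110011011000 = 7384
→ shifted left by 3 (mod 2^14) → 10011011000000 = 9920

9920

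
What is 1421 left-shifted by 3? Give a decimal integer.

1421 = 00010110001101
shift left by 3 → 10110001101000 = 11368
(equivalently, 1421 × 2^3 = 1421 × 8)

11368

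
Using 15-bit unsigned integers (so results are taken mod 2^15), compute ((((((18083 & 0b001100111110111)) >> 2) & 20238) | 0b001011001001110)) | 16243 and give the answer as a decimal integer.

18083 = 100011010100011
0b001100111110111 = 001100111110111
→ & → 000000010100011 = 163
→ >> 2 → 000000000101000 = 40
20238 = 100111100001110
→ & → 000000000001000 = 8
0b001011001001110 = 001011001001110
→ | → 001011001001110 = 5710
16243 = 011111101110011
→ | → 011111101111111 = 16255

16255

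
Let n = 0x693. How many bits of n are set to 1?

0x693 = 11010010011
Count the 1s: 1 + 1 + 1 + 1 + 1 + 1 = 6

6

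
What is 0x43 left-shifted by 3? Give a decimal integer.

536

0x43 = 0001000011
shift left by 3 → 1000011000 = 536
(equivalently, 67 × 2^3 = 67 × 8)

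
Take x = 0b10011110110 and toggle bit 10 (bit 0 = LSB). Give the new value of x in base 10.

x = 10011110110
bit 10 is currently 1; toggle it via x ^ (1 << 10) = x ^ 1024
→ 00011110110 = 246

246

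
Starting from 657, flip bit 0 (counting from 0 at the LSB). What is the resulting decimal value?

x = 001010010001
bit 0 is currently 1; toggle it via x ^ (1 << 0) = x ^ 1
→ 001010010000 = 656

656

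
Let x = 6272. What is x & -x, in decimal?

x = 1100010000000 = 6272
-x (two's complement) = …0011110000000
AND   = 0000010000000 = 128
(x & -x isolates the lowest set bit of x.)

128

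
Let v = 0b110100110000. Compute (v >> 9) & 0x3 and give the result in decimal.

2

v = 110100110000
Shift right by 9: 110
Mask low 2 bits: 10 = 2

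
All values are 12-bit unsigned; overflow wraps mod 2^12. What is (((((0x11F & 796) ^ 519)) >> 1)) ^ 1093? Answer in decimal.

0x11F = 000100011111
796 = 001100011100
→ & → 000100011100 = 284
519 = 001000000111
→ ^ → 001100011011 = 795
→ >> 1 → 000110001101 = 397
1093 = 010001000101
→ ^ → 010111001000 = 1480

1480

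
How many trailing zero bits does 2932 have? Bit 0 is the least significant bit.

2932 = 101101110100
Trailing zeros: 2, so the lowest set bit is bit 2 (value 4).

2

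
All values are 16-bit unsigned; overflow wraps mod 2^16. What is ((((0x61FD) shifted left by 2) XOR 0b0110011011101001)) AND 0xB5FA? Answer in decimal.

0x61FD = 0110000111111101
→ shifted left by 2 (mod 2^16) → 1000011111110100 = 34804
0b0110011011101001 = 0110011011101001
→ XOR → 1110000100011101 = 57629
0xB5FA = 1011010111111010
→ AND → 1010000100011000 = 41240

41240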